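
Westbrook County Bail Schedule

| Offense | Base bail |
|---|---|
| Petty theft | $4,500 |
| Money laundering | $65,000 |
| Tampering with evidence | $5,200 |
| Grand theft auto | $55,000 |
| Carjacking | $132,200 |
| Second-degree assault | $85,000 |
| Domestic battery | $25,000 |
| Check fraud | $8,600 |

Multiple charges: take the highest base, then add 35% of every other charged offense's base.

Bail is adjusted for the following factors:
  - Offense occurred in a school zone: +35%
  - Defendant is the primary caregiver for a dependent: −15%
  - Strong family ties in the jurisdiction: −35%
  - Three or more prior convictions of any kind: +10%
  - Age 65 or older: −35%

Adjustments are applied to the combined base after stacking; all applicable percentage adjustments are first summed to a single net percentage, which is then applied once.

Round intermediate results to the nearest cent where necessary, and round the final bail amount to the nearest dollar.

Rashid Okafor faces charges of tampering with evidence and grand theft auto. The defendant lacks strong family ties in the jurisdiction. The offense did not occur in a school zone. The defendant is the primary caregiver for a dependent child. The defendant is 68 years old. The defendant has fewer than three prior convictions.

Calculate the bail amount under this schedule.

Base amounts from the schedule: tampering with evidence $5,200; grand theft auto $55,000.
Stacking rule: highest base plus 35% of each additional charge. Highest is grand theft auto at $55,000. Additional: $5,200 × 35% = $1,820. Combined base = $55,000 + $1,820 = $56,820.
Net percentage adjustment: −15% −35% = −50%. $56,820 × 0.5 = $28,410.

$28,410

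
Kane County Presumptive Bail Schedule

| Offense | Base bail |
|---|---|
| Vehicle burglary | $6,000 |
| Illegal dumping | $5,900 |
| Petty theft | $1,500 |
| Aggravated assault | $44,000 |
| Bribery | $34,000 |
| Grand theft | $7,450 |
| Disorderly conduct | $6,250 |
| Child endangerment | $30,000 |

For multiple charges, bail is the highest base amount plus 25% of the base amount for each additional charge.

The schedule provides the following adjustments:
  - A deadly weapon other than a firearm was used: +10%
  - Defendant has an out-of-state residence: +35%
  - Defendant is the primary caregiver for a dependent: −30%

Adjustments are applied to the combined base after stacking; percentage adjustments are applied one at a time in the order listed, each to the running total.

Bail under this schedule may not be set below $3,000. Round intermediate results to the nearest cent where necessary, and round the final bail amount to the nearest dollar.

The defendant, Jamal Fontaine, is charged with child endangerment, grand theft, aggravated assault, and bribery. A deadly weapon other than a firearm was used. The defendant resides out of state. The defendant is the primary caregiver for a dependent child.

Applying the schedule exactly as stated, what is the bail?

Base amounts from the schedule: child endangerment $30,000; grand theft $7,450; aggravated assault $44,000; bribery $34,000.
Stacking rule: highest base plus 25% of each additional charge. Highest is aggravated assault at $44,000. Additional: $30,000 × 25% = $7,500; $7,450 × 25% = $1,862.50; $34,000 × 25% = $8,500. Combined base = $44,000 + $17,862.50 = $61,862.50.
A deadly weapon other than a firearm was used (+10%): $61,862.50 × 1.1 = $68,048.75.
Defendant has an out-of-state residence (+35%): $68,048.75 × 1.35 = $91,865.81.
Defendant is the primary caregiver for a dependent (−30%): $91,865.81 × 0.7 = $64,306.07.
$64,306.07 is at or above the $3,000 minimum.
Rounded to the nearest dollar: $64,306.

$64,306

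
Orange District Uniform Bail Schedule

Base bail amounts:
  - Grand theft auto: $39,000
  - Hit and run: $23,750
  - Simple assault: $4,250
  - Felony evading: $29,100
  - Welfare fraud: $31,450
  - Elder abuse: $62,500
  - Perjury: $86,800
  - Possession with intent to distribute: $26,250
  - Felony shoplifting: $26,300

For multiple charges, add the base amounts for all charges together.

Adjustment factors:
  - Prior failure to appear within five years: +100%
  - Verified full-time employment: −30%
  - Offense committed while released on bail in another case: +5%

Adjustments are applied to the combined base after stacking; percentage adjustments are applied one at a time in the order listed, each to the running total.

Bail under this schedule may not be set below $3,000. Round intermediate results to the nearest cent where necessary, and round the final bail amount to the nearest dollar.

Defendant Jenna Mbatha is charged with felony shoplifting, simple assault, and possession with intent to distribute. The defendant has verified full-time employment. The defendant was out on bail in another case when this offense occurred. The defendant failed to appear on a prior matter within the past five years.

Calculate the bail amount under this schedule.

Base amounts from the schedule: felony shoplifting $26,300; simple assault $4,250; possession with intent to distribute $26,250.
Stacking rule: sum of all bases. $26,300 + $4,250 + $26,250 = $56,800.
Prior failure to appear within five years (+100%): $56,800 × 2 = $113,600.
Verified full-time employment (−30%): $113,600 × 0.7 = $79,520.
Offense committed while released on bail in another case (+5%): $79,520 × 1.05 = $83,496.
$83,496 is at or above the $3,000 minimum.

$83,496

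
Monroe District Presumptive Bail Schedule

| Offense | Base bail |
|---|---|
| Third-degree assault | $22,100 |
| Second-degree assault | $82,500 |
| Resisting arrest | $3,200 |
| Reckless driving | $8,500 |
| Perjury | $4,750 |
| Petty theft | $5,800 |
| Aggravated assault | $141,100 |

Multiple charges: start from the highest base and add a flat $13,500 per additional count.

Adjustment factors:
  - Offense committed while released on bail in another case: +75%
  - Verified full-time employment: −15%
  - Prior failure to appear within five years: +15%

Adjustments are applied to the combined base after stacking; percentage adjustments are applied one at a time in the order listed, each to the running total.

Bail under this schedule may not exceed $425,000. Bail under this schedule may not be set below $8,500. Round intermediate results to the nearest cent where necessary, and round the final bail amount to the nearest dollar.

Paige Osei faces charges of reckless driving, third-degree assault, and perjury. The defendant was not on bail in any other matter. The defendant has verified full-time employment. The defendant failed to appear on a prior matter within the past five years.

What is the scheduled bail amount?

Base amounts from the schedule: reckless driving $8,500; third-degree assault $22,100; perjury $4,750.
Stacking rule: highest base plus $13,500 per additional charge. Highest is third-degree assault at $22,100; 2 additional charges → +$27,000. Combined base = $49,100.
Verified full-time employment (−15%): $49,100 × 0.85 = $41,735.
Prior failure to appear within five years (+15%): $41,735 × 1.15 = $47,995.25.
$47,995.25 is within the $425,000 maximum.
$47,995.25 is at or above the $8,500 minimum.
Rounded to the nearest dollar: $47,995.

$47,995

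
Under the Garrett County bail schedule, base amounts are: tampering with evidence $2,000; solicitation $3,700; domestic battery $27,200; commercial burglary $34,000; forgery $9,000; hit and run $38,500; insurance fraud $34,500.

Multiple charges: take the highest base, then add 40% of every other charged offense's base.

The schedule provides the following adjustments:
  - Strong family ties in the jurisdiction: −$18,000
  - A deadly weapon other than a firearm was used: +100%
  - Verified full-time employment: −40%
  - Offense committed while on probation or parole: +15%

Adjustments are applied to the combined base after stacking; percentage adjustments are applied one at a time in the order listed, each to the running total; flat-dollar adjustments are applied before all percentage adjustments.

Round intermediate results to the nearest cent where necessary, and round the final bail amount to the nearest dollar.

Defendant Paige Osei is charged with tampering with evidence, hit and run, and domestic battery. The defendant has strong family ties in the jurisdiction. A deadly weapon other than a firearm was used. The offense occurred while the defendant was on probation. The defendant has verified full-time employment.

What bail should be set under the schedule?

$44,408

Base amounts from the schedule: tampering with evidence $2,000; hit and run $38,500; domestic battery $27,200.
Stacking rule: highest base plus 40% of each additional charge. Highest is hit and run at $38,500. Additional: $2,000 × 40% = $800; $27,200 × 40% = $10,880. Combined base = $38,500 + $11,680 = $50,180.
Strong family ties in the jurisdiction (−$18,000 flat): $50,180 − $18,000 = $32,180.
A deadly weapon other than a firearm was used (+100%): $32,180 × 2 = $64,360.
Verified full-time employment (−40%): $64,360 × 0.6 = $38,616.
Offense committed while on probation or parole (+15%): $38,616 × 1.15 = $44,408.40.
Rounded to the nearest dollar: $44,408.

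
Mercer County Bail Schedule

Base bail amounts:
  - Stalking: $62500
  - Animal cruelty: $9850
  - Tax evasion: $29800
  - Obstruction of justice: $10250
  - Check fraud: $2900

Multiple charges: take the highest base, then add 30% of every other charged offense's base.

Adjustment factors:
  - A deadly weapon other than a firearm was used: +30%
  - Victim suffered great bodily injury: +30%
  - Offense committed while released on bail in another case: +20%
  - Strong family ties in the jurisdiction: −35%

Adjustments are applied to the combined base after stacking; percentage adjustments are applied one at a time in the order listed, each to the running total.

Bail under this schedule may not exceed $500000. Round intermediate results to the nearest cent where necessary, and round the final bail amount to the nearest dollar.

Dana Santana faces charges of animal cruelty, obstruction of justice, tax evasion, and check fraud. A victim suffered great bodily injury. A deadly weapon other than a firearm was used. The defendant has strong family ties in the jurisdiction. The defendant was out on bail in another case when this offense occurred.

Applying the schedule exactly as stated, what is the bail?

Base amounts from the schedule: animal cruelty $9850; obstruction of justice $10250; tax evasion $29800; check fraud $2900.
Stacking rule: highest base plus 30% of each additional charge. Highest is tax evasion at $29800. Additional: $9850 × 30% = $2955; $10250 × 30% = $3075; $2900 × 30% = $870. Combined base = $29800 + $6900 = $36700.
A deadly weapon other than a firearm was used (+30%): $36700 × 1.3 = $47710.
Victim suffered great bodily injury (+30%): $47710 × 1.3 = $62023.
Offense committed while released on bail in another case (+20%): $62023 × 1.2 = $74427.60.
Strong family ties in the jurisdiction (−35%): $74427.60 × 0.65 = $48377.94.
$48377.94 is within the $500000 maximum.
Rounded to the nearest dollar: $48378.

$48378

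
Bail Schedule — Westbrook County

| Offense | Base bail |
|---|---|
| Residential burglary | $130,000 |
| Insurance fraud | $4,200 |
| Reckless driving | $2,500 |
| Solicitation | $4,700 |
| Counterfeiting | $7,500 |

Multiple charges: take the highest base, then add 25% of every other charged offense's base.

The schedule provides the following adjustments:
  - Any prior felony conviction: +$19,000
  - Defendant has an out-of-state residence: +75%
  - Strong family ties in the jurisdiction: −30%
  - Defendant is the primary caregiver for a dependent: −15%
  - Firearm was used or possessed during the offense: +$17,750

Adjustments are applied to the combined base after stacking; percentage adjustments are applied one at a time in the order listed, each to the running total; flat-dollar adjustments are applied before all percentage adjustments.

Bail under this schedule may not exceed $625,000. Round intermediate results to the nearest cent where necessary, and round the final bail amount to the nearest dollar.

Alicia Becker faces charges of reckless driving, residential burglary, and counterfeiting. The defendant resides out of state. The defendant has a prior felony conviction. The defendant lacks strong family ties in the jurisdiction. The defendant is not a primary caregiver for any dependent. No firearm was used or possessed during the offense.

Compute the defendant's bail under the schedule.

$265,125

Base amounts from the schedule: reckless driving $2,500; residential burglary $130,000; counterfeiting $7,500.
Stacking rule: highest base plus 25% of each additional charge. Highest is residential burglary at $130,000. Additional: $2,500 × 25% = $625; $7,500 × 25% = $1,875. Combined base = $130,000 + $2,500 = $132,500.
Any prior felony conviction (+$19,000 flat): $132,500 + $19,000 = $151,500.
Defendant has an out-of-state residence (+75%): $151,500 × 1.75 = $265,125.
$265,125 is within the $625,000 maximum.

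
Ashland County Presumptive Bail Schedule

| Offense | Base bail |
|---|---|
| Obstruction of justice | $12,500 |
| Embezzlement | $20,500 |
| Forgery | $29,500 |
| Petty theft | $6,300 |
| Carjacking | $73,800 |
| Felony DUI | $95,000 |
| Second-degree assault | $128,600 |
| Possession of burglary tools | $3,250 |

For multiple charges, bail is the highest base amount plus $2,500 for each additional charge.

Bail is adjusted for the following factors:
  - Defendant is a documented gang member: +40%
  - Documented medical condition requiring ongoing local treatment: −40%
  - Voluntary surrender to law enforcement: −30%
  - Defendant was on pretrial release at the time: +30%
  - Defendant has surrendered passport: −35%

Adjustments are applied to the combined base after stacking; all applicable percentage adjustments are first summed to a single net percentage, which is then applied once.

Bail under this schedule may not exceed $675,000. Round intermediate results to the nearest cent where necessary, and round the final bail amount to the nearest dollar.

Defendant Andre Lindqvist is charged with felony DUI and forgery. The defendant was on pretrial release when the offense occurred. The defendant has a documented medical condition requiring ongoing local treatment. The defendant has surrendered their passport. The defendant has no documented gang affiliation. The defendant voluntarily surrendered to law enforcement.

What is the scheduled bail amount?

$24,375

Base amounts from the schedule: felony DUI $95,000; forgery $29,500.
Stacking rule: highest base plus $2,500 per additional charge. Highest is felony DUI at $95,000; 1 additional charge → +$2,500. Combined base = $97,500.
Net percentage adjustment: −40% −30% +30% −35% = −75%. $97,500 × 0.25 = $24,375.
$24,375 is within the $675,000 maximum.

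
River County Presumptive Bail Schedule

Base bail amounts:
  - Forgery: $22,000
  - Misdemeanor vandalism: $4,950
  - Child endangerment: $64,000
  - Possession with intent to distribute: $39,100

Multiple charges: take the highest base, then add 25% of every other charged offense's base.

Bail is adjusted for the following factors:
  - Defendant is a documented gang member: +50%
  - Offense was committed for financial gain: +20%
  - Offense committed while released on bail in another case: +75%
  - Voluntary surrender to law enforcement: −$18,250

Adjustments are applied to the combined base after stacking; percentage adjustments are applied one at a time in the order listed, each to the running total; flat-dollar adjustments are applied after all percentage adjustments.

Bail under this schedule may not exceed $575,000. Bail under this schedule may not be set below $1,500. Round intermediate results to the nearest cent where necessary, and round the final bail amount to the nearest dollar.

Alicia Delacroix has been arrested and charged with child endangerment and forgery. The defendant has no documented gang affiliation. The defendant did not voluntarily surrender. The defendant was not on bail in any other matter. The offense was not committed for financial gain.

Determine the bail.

Base amounts from the schedule: child endangerment $64,000; forgery $22,000.
Stacking rule: highest base plus 25% of each additional charge. Highest is child endangerment at $64,000. Additional: $22,000 × 25% = $5,500. Combined base = $64,000 + $5,500 = $69,500.
No adjustment factors apply to this defendant.
$69,500 is within the $575,000 maximum.
$69,500 is at or above the $1,500 minimum.

$69,500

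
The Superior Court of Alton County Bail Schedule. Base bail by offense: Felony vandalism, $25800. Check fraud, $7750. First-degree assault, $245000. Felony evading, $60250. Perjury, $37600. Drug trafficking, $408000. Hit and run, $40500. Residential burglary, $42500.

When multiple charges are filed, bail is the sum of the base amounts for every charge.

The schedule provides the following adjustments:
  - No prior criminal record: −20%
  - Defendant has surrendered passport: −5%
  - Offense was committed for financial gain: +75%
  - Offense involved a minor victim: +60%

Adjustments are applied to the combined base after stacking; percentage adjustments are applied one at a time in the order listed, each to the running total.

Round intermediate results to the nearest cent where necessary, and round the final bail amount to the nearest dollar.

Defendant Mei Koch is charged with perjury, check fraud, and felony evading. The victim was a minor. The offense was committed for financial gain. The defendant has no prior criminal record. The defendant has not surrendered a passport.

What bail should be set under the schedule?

Base amounts from the schedule: perjury $37600; check fraud $7750; felony evading $60250.
Stacking rule: sum of all bases. $37600 + $7750 + $60250 = $105600.
No prior criminal record (−20%): $105600 × 0.8 = $84480.
Offense was committed for financial gain (+75%): $84480 × 1.75 = $147840.
Offense involved a minor victim (+60%): $147840 × 1.6 = $236544.

$236544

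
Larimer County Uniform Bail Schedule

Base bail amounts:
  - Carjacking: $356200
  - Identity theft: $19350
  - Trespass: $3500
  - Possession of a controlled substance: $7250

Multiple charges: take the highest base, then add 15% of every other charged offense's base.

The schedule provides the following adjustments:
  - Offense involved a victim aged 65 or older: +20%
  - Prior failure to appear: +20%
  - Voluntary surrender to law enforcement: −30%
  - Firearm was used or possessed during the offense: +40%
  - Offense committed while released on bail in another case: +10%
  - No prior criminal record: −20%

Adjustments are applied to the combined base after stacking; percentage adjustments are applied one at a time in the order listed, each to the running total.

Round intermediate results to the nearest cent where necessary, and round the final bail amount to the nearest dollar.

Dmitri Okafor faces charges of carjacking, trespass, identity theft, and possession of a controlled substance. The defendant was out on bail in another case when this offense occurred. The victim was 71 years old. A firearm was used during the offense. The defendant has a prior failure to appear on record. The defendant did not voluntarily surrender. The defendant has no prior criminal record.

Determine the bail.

$639937

Base amounts from the schedule: carjacking $356200; trespass $3500; identity theft $19350; possession of a controlled substance $7250.
Stacking rule: highest base plus 15% of each additional charge. Highest is carjacking at $356200. Additional: $3500 × 15% = $525; $19350 × 15% = $2902.50; $7250 × 15% = $1087.50. Combined base = $356200 + $4515 = $360715.
Offense involved a victim aged 65 or older (+20%): $360715 × 1.2 = $432858.
Prior failure to appear (+20%): $432858 × 1.2 = $519429.60.
Firearm was used or possessed during the offense (+40%): $519429.60 × 1.4 = $727201.44.
Offense committed while released on bail in another case (+10%): $727201.44 × 1.1 = $799921.58.
No prior criminal record (−20%): $799921.58 × 0.8 = $639937.26.
Rounded to the nearest dollar: $639937.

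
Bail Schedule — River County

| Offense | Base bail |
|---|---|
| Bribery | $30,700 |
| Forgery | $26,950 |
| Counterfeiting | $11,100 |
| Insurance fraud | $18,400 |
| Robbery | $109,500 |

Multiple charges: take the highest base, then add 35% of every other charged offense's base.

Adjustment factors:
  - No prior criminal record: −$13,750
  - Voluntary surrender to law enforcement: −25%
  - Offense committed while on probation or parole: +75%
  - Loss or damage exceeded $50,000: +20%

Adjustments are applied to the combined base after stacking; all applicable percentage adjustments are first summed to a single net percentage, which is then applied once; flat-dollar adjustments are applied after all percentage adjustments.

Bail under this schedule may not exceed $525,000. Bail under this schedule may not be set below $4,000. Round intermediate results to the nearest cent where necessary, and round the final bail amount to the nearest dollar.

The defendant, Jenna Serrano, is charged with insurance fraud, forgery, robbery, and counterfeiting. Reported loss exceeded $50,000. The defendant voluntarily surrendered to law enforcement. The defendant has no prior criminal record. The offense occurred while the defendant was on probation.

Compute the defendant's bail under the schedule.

$205,988

Base amounts from the schedule: insurance fraud $18,400; forgery $26,950; robbery $109,500; counterfeiting $11,100.
Stacking rule: highest base plus 35% of each additional charge. Highest is robbery at $109,500. Additional: $18,400 × 35% = $6,440; $26,950 × 35% = $9,432.50; $11,100 × 35% = $3,885. Combined base = $109,500 + $19,757.50 = $129,257.50.
Net percentage adjustment: −25% +75% +20% = +70%. $129,257.50 × 1.7 = $219,737.75.
No prior criminal record (−$13,750 flat): $219,737.75 − $13,750 = $205,987.75.
$205,987.75 is within the $525,000 maximum.
$205,987.75 is at or above the $4,000 minimum.
Rounded to the nearest dollar: $205,988.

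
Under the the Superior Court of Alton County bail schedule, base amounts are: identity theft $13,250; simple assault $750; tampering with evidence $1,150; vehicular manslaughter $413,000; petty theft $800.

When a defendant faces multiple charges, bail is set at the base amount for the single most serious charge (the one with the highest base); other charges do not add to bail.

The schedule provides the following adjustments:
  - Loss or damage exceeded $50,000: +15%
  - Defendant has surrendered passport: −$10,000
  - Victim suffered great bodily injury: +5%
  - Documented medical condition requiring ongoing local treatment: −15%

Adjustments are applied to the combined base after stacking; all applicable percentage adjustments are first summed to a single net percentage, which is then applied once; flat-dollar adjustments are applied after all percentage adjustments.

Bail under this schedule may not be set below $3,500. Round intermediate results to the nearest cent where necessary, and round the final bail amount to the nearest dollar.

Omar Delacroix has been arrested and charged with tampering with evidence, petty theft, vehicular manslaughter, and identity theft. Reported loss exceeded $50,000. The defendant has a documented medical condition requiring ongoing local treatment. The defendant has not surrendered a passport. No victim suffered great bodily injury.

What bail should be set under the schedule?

$413,000

Base amounts from the schedule: tampering with evidence $1,150; petty theft $800; vehicular manslaughter $413,000; identity theft $13,250.
Stacking rule: use the highest base only. Highest is vehicular manslaughter at $413,000. Combined base = $413,000.
Net percentage adjustment: +15% −15% = +0%. $413,000 × 1 = $413,000.
$413,000 is at or above the $3,500 minimum.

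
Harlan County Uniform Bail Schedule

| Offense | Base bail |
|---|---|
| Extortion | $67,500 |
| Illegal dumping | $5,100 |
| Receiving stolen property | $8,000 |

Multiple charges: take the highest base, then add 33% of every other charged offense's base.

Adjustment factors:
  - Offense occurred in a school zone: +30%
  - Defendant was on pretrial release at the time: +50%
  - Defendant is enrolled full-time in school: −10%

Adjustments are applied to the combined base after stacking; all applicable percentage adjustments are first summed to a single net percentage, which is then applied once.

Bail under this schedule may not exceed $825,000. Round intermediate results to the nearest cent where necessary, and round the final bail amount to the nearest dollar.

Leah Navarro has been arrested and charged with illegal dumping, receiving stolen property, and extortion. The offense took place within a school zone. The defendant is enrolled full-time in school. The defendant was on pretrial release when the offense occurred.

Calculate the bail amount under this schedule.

$122,099

Base amounts from the schedule: illegal dumping $5,100; receiving stolen property $8,000; extortion $67,500.
Stacking rule: highest base plus 33% of each additional charge. Highest is extortion at $67,500. Additional: $5,100 × 33% = $1,683; $8,000 × 33% = $2,640. Combined base = $67,500 + $4,323 = $71,823.
Net percentage adjustment: +30% +50% −10% = +70%. $71,823 × 1.7 = $122,099.10.
$122,099.10 is within the $825,000 maximum.
Rounded to the nearest dollar: $122,099.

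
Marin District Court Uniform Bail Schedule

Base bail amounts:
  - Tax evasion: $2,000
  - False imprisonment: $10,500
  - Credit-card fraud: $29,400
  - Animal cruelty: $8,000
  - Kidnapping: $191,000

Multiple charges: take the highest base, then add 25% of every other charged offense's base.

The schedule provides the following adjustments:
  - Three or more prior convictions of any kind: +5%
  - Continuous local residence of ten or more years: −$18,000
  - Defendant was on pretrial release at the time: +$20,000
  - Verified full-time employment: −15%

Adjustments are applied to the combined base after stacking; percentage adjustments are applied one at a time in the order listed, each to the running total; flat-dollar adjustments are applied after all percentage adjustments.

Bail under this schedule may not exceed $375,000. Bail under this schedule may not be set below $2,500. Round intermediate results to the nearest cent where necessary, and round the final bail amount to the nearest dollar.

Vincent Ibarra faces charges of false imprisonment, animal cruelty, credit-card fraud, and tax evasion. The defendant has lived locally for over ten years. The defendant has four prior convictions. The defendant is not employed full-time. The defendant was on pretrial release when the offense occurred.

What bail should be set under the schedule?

Base amounts from the schedule: false imprisonment $10,500; animal cruelty $8,000; credit-card fraud $29,400; tax evasion $2,000.
Stacking rule: highest base plus 25% of each additional charge. Highest is credit-card fraud at $29,400. Additional: $10,500 × 25% = $2,625; $8,000 × 25% = $2,000; $2,000 × 25% = $500. Combined base = $29,400 + $5,125 = $34,525.
Three or more prior convictions of any kind (+5%): $34,525 × 1.05 = $36,251.25.
Continuous local residence of ten or more years (−$18,000 flat): $36,251.25 − $18,000 = $18,251.25.
Defendant was on pretrial release at the time (+$20,000 flat): $18,251.25 + $20,000 = $38,251.25.
$38,251.25 is within the $375,000 maximum.
$38,251.25 is at or above the $2,500 minimum.
Rounded to the nearest dollar: $38,251.

$38,251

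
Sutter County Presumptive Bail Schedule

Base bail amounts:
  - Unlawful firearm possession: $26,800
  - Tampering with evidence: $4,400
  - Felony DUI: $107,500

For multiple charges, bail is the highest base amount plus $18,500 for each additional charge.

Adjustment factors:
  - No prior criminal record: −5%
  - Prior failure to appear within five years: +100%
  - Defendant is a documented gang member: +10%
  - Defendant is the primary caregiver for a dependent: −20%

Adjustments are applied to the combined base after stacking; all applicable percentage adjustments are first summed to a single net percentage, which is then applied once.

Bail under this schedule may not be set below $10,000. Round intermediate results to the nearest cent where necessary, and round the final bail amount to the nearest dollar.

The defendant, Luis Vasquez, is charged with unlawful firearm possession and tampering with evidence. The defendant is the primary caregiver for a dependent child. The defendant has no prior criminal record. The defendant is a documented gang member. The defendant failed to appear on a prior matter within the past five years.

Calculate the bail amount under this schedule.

Base amounts from the schedule: unlawful firearm possession $26,800; tampering with evidence $4,400.
Stacking rule: highest base plus $18,500 per additional charge. Highest is unlawful firearm possession at $26,800; 1 additional charge → +$18,500. Combined base = $45,300.
Net percentage adjustment: −5% +100% +10% −20% = +85%. $45,300 × 1.85 = $83,805.
$83,805 is at or above the $10,000 minimum.

$83,805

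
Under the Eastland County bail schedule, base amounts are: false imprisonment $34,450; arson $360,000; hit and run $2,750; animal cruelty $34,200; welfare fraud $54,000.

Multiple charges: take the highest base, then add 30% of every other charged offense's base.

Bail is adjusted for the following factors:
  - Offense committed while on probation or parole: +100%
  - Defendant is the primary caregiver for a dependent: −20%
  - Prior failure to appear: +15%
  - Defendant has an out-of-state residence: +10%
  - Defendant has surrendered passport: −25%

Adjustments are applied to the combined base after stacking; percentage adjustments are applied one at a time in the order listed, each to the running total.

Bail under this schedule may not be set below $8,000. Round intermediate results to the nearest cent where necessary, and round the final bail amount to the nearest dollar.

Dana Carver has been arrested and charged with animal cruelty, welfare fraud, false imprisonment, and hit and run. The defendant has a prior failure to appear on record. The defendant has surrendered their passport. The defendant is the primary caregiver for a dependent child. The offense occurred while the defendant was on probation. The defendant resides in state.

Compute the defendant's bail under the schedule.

Base amounts from the schedule: animal cruelty $34,200; welfare fraud $54,000; false imprisonment $34,450; hit and run $2,750.
Stacking rule: highest base plus 30% of each additional charge. Highest is welfare fraud at $54,000. Additional: $34,200 × 30% = $10,260; $34,450 × 30% = $10,335; $2,750 × 30% = $825. Combined base = $54,000 + $21,420 = $75,420.
Offense committed while on probation or parole (+100%): $75,420 × 2 = $150,840.
Defendant is the primary caregiver for a dependent (−20%): $150,840 × 0.8 = $120,672.
Prior failure to appear (+15%): $120,672 × 1.15 = $138,772.80.
Defendant has surrendered passport (−25%): $138,772.80 × 0.75 = $104,079.60.
$104,079.60 is at or above the $8,000 minimum.
Rounded to the nearest dollar: $104,080.

$104,080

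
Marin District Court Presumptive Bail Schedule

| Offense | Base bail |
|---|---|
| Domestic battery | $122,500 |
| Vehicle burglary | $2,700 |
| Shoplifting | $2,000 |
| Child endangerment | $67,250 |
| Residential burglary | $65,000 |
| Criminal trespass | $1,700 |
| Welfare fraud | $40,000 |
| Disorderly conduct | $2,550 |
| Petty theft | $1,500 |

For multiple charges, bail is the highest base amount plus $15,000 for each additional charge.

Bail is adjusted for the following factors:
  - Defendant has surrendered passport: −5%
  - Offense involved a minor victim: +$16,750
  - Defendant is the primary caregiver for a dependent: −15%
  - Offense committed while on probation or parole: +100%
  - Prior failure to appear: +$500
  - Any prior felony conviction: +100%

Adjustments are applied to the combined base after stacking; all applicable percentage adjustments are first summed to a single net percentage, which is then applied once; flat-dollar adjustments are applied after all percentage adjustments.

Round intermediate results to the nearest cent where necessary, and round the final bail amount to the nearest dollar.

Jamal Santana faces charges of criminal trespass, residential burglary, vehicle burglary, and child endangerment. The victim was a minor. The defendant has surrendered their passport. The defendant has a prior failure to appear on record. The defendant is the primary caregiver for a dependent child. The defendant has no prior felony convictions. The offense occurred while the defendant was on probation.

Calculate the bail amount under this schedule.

$219,300

Base amounts from the schedule: criminal trespass $1,700; residential burglary $65,000; vehicle burglary $2,700; child endangerment $67,250.
Stacking rule: highest base plus $15,000 per additional charge. Highest is child endangerment at $67,250; 3 additional charges → +$45,000. Combined base = $112,250.
Net percentage adjustment: −5% −15% +100% = +80%. $112,250 × 1.8 = $202,050.
Offense involved a minor victim (+$16,750 flat): $202,050 + $16,750 = $218,800.
Prior failure to appear (+$500 flat): $218,800 + $500 = $219,300.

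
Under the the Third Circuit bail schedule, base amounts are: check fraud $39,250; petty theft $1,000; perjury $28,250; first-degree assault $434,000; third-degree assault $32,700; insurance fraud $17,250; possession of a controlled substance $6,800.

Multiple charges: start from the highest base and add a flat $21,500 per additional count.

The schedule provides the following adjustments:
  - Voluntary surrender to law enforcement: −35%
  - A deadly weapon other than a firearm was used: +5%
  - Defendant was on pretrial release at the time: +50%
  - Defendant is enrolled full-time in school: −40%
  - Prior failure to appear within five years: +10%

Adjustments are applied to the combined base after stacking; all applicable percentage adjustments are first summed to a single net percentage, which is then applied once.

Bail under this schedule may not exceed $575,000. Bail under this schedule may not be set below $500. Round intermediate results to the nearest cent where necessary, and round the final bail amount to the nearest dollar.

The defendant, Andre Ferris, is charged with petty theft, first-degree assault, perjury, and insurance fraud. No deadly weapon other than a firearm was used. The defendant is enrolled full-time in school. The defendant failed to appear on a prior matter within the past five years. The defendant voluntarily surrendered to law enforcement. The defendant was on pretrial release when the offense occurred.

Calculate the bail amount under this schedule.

$423,725

Base amounts from the schedule: petty theft $1,000; first-degree assault $434,000; perjury $28,250; insurance fraud $17,250.
Stacking rule: highest base plus $21,500 per additional charge. Highest is first-degree assault at $434,000; 3 additional charges → +$64,500. Combined base = $498,500.
Net percentage adjustment: −35% +50% −40% +10% = −15%. $498,500 × 0.85 = $423,725.
$423,725 is within the $575,000 maximum.
$423,725 is at or above the $500 minimum.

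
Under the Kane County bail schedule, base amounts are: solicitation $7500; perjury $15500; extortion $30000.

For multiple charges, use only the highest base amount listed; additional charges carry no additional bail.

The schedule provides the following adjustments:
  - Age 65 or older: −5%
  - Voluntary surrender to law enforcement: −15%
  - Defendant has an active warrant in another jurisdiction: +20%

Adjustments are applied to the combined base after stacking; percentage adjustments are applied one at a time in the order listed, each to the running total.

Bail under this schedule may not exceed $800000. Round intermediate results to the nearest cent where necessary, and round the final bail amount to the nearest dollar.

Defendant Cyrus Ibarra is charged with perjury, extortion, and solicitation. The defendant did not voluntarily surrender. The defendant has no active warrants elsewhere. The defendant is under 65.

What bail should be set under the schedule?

Base amounts from the schedule: perjury $15500; extortion $30000; solicitation $7500.
Stacking rule: use the highest base only. Highest is extortion at $30000. Combined base = $30000.
No adjustment factors apply to this defendant.
$30000 is within the $800000 maximum.

$30000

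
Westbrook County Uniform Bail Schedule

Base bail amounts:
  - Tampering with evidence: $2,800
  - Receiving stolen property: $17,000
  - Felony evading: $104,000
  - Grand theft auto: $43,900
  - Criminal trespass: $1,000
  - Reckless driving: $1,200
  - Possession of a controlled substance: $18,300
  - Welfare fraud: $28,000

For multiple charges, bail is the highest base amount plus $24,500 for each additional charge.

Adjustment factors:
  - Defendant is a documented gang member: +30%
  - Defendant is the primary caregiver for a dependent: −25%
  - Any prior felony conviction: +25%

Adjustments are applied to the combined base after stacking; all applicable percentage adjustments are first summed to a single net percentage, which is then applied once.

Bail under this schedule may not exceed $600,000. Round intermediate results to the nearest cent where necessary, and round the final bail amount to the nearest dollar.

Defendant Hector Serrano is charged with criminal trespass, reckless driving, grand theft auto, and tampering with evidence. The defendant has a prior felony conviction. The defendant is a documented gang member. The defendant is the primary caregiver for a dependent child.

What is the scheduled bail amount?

Base amounts from the schedule: criminal trespass $1,000; reckless driving $1,200; grand theft auto $43,900; tampering with evidence $2,800.
Stacking rule: highest base plus $24,500 per additional charge. Highest is grand theft auto at $43,900; 3 additional charges → +$73,500. Combined base = $117,400.
Net percentage adjustment: +30% −25% +25% = +30%. $117,400 × 1.3 = $152,620.
$152,620 is within the $600,000 maximum.

$152,620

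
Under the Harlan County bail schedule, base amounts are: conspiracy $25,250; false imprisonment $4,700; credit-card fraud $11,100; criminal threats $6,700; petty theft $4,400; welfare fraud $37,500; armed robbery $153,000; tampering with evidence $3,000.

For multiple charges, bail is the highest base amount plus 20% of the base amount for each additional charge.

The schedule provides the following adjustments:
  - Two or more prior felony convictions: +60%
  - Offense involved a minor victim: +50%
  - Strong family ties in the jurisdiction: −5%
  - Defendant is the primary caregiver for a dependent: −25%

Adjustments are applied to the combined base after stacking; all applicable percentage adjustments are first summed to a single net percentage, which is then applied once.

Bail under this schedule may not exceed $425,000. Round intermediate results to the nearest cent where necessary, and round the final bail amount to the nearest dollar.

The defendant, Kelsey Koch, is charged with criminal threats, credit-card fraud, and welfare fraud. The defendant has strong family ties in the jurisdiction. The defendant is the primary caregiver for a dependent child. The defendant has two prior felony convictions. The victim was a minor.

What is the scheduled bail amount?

$73,908

Base amounts from the schedule: criminal threats $6,700; credit-card fraud $11,100; welfare fraud $37,500.
Stacking rule: highest base plus 20% of each additional charge. Highest is welfare fraud at $37,500. Additional: $6,700 × 20% = $1,340; $11,100 × 20% = $2,220. Combined base = $37,500 + $3,560 = $41,060.
Net percentage adjustment: +60% +50% −5% −25% = +80%. $41,060 × 1.8 = $73,908.
$73,908 is within the $425,000 maximum.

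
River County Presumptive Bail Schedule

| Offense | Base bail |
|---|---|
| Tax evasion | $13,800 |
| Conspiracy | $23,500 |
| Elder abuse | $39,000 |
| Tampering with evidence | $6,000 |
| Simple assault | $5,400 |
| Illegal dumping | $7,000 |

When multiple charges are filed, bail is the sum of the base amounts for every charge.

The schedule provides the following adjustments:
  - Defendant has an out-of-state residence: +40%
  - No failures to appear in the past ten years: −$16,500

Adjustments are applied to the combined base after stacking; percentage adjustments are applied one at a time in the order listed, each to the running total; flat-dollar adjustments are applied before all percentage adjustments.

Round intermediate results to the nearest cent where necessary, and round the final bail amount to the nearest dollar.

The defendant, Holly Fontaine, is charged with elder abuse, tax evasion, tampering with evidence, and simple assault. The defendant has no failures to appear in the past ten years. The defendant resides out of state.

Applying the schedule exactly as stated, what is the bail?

$66,780

Base amounts from the schedule: elder abuse $39,000; tax evasion $13,800; tampering with evidence $6,000; simple assault $5,400.
Stacking rule: sum of all bases. $39,000 + $13,800 + $6,000 + $5,400 = $64,200.
No failures to appear in the past ten years (−$16,500 flat): $64,200 − $16,500 = $47,700.
Defendant has an out-of-state residence (+40%): $47,700 × 1.4 = $66,780.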